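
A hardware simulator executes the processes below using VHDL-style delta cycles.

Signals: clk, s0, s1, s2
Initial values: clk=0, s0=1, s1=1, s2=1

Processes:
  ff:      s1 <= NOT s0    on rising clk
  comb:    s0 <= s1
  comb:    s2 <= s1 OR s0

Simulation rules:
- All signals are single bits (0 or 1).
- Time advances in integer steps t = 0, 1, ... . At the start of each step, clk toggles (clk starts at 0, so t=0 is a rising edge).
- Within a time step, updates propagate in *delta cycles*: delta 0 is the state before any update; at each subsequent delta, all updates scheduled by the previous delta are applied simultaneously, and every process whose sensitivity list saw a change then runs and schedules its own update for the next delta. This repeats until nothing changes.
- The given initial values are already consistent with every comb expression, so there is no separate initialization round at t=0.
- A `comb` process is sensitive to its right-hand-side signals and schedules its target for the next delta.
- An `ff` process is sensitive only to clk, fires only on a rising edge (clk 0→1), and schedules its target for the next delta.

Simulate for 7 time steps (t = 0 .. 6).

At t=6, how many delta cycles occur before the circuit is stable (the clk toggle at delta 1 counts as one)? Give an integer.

3

t0.Δ0 s0=1 s1=1 s2=1 clk=0
t0.Δ1 s0=1 s1=1 s2=1 clk=1
t0.Δ2 s0=1 s1=0 s2=1 clk=1
t0.Δ3 s0=0 s1=0 s2=1 clk=1
t0.Δ4 s0=0 s1=0 s2=0 clk=1
t1.Δ0 s0=0 s1=0 s2=0 clk=1
t1.Δ1 s0=0 s1=0 s2=0 clk=0
t2.Δ0 s0=0 s1=0 s2=0 clk=0
t2.Δ1 s0=0 s1=0 s2=0 clk=1
t2.Δ2 s0=0 s1=1 s2=0 clk=1
t2.Δ3 s0=1 s1=1 s2=1 clk=1
t3.Δ0 s0=1 s1=1 s2=1 clk=1
t3.Δ1 s0=1 s1=1 s2=1 clk=0
t4.Δ0 s0=1 s1=1 s2=1 clk=0
t4.Δ1 s0=1 s1=1 s2=1 clk=1
t4.Δ2 s0=1 s1=0 s2=1 clk=1
t4.Δ3 s0=0 s1=0 s2=1 clk=1
t4.Δ4 s0=0 s1=0 s2=0 clk=1
t5.Δ0 s0=0 s1=0 s2=0 clk=1
t5.Δ1 s0=0 s1=0 s2=0 clk=0
t6.Δ0 s0=0 s1=0 s2=0 clk=0
t6.Δ1 s0=0 s1=0 s2=0 clk=1
t6.Δ2 s0=0 s1=1 s2=0 clk=1
t6.Δ3 s0=1 s1=1 s2=1 clk=1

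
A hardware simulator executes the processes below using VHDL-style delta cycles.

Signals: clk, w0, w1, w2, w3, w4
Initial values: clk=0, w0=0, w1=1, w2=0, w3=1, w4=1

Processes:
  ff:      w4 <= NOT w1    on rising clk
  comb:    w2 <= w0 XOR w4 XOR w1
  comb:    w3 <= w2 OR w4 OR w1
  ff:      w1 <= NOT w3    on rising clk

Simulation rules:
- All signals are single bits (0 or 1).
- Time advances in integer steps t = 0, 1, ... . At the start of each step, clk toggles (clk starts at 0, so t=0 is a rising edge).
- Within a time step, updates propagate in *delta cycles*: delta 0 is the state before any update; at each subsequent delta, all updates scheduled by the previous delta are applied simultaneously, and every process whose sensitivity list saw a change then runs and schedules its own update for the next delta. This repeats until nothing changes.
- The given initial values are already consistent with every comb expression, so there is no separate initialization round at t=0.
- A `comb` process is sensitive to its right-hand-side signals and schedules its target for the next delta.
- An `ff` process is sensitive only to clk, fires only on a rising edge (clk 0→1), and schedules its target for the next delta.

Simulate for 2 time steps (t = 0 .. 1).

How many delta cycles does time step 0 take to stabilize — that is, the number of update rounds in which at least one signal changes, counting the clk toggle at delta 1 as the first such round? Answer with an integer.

[bits: w0,w3,w1,clk,w2,w4]
t=0: Δ0=011001 Δ1=011101 Δ2=010100 Δ3=000100 | 3Δ
t=1: Δ0=000100 Δ1=000000 | 1Δ

3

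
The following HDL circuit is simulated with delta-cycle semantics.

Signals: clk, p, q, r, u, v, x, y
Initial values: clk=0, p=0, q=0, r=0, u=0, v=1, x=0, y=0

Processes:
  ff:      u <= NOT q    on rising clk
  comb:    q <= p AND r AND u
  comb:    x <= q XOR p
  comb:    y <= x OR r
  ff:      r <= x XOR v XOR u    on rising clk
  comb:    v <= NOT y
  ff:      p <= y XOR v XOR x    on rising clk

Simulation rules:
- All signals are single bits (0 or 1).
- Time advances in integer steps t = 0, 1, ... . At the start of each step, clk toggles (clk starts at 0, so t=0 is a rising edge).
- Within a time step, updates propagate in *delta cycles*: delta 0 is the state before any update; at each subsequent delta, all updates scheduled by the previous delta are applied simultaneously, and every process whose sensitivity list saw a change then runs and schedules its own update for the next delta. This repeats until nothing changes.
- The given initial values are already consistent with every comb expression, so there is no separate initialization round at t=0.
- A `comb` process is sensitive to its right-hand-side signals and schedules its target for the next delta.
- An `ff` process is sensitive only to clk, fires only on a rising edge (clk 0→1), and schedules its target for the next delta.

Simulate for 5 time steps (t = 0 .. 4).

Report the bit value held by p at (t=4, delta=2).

0

t0.Δ0 x=0 u=0 clk=0 p=0 v=1 r=0 y=0 q=0
t0.Δ1 x=0 u=0 clk=1 p=0 v=1 r=0 y=0 q=0
t0.Δ2 x=0 u=1 clk=1 p=1 v=1 r=1 y=0 q=0
t0.Δ3 x=1 u=1 clk=1 p=1 v=1 r=1 y=1 q=1
t0.Δ4 x=0 u=1 clk=1 p=1 v=0 r=1 y=1 q=1
t1.Δ0 x=0 u=1 clk=1 p=1 v=0 r=1 y=1 q=1
t1.Δ1 x=0 u=1 clk=0 p=1 v=0 r=1 y=1 q=1
t2.Δ0 x=0 u=1 clk=0 p=1 v=0 r=1 y=1 q=1
t2.Δ1 x=0 u=1 clk=1 p=1 v=0 r=1 y=1 q=1
t2.Δ2 x=0 u=0 clk=1 p=1 v=0 r=1 y=1 q=1
t2.Δ3 x=0 u=0 clk=1 p=1 v=0 r=1 y=1 q=0
t2.Δ4 x=1 u=0 clk=1 p=1 v=0 r=1 y=1 q=0
t3.Δ0 x=1 u=0 clk=1 p=1 v=0 r=1 y=1 q=0
t3.Δ1 x=1 u=0 clk=0 p=1 v=0 r=1 y=1 q=0
t4.Δ0 x=1 u=0 clk=0 p=1 v=0 r=1 y=1 q=0
t4.Δ1 x=1 u=0 clk=1 p=1 v=0 r=1 y=1 q=0
t4.Δ2 x=1 u=1 clk=1 p=0 v=0 r=1 y=1 q=0
t4.Δ3 x=0 u=1 clk=1 p=0 v=0 r=1 y=1 q=0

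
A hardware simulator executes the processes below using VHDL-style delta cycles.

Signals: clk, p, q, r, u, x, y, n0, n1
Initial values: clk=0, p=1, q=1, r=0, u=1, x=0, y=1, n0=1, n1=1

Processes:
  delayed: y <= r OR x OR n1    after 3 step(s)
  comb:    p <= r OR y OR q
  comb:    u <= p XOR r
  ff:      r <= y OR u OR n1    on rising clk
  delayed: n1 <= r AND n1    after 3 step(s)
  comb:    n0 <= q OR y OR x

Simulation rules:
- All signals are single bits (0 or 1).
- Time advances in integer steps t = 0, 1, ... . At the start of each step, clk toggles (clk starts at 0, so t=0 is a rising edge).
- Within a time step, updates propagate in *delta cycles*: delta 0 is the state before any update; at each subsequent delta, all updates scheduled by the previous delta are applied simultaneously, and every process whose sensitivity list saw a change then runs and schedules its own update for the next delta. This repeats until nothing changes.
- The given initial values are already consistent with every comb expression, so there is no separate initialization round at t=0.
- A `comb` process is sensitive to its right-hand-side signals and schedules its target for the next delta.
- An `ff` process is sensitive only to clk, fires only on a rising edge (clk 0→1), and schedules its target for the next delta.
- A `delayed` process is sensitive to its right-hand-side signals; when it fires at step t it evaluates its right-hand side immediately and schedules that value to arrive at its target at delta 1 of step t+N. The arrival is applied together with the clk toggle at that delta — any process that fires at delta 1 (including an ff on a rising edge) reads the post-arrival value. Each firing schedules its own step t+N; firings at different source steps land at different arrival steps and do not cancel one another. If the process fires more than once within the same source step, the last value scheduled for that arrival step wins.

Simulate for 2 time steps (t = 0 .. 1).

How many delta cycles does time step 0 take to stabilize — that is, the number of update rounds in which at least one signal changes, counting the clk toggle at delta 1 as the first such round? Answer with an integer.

t=0 Δ0: r=0 q=1 n1=1 u=1 y=1 x=0 clk=0 n0=1 p=1
  Δ1: clk:0→1
  Δ2: r:0→1
  Δ3: u:1→0
  (3Δ to stable)
t=1 Δ0: r=1 q=1 n1=1 u=0 y=1 x=0 clk=1 n0=1 p=1
  Δ1: clk:1→0
  (1Δ to stable)

3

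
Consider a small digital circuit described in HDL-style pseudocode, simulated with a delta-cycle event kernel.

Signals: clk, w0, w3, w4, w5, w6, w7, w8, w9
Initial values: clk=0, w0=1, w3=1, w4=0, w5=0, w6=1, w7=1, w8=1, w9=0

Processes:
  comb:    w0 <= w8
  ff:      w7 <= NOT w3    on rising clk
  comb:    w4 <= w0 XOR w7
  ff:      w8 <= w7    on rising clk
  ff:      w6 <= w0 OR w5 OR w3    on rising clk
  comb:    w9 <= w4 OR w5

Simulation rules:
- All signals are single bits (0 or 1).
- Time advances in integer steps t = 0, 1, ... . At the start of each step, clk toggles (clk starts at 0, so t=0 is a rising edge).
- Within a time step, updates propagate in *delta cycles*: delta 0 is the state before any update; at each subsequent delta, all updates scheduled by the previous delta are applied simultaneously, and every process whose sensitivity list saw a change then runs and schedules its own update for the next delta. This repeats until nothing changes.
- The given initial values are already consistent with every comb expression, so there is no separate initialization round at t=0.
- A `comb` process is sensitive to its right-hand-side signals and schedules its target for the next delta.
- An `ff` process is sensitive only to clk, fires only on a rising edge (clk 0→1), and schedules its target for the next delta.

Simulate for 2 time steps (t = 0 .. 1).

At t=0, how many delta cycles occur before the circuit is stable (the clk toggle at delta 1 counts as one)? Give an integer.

4

[bits: w8,w6,w5,w0,w4,w7,w3,w9,clk]
t=0: Δ0=110101100 Δ1=110101101 Δ2=110100101 Δ3=110110101 Δ4=110110111 | 4Δ
t=1: Δ0=110110111 Δ1=110110110 | 1Δ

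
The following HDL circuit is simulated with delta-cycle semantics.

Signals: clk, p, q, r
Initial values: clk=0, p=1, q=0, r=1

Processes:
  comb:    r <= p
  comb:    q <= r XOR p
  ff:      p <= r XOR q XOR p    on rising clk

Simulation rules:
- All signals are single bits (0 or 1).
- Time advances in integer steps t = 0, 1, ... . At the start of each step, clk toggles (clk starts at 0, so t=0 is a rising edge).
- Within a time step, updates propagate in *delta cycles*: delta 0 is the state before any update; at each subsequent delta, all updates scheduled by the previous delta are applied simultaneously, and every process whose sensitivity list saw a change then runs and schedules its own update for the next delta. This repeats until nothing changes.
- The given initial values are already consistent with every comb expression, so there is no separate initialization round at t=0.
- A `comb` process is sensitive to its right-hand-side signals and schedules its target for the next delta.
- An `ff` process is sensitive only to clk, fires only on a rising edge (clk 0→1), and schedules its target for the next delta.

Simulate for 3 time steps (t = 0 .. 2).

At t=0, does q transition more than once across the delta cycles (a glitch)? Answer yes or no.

yes

t0.Δ0 clk=0 q=0 p=1 r=1
t0.Δ1 clk=1 q=0 p=1 r=1
t0.Δ2 clk=1 q=0 p=0 r=1
t0.Δ3 clk=1 q=1 p=0 r=0
t0.Δ4 clk=1 q=0 p=0 r=0
t1.Δ0 clk=1 q=0 p=0 r=0
t1.Δ1 clk=0 q=0 p=0 r=0
t2.Δ0 clk=0 q=0 p=0 r=0
t2.Δ1 clk=1 q=0 p=0 r=0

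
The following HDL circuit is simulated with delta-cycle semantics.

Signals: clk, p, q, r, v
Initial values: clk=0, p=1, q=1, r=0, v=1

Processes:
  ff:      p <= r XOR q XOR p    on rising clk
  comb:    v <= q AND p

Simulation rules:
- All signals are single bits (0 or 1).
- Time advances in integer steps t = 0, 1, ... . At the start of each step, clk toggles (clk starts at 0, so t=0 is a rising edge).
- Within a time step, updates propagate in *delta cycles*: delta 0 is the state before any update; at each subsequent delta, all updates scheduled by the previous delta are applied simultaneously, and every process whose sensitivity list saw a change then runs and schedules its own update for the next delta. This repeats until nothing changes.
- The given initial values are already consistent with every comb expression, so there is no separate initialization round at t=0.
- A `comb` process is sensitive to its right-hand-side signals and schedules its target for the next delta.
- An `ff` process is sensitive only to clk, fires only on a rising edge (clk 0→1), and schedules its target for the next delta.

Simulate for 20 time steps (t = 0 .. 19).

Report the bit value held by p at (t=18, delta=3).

1

[bits: r,q,v,p,clk]
t=0: Δ0=01110 Δ1=01111 Δ2=01101 Δ3=01001 | 3Δ
t=1: Δ0=01001 Δ1=01000 | 1Δ
t=2: Δ0=01000 Δ1=01001 Δ2=01011 Δ3=01111 | 3Δ
t=3: Δ0=01111 Δ1=01110 | 1Δ
t=4: Δ0=01110 Δ1=01111 Δ2=01101 Δ3=01001 | 3Δ
t=5: Δ0=01001 Δ1=01000 | 1Δ
t=6: Δ0=01000 Δ1=01001 Δ2=01011 Δ3=01111 | 3Δ
t=7: Δ0=01111 Δ1=01110 | 1Δ
t=8: Δ0=01110 Δ1=01111 Δ2=01101 Δ3=01001 | 3Δ
t=9: Δ0=01001 Δ1=01000 | 1Δ
t=10: Δ0=01000 Δ1=01001 Δ2=01011 Δ3=01111 | 3Δ
t=11: Δ0=01111 Δ1=01110 | 1Δ
t=12: Δ0=01110 Δ1=01111 Δ2=01101 Δ3=01001 | 3Δ
t=13: Δ0=01001 Δ1=01000 | 1Δ
t=14: Δ0=01000 Δ1=01001 Δ2=01011 Δ3=01111 | 3Δ
t=15: Δ0=01111 Δ1=01110 | 1Δ
t=16: Δ0=01110 Δ1=01111 Δ2=01101 Δ3=01001 | 3Δ
t=17: Δ0=01001 Δ1=01000 | 1Δ
t=18: Δ0=01000 Δ1=01001 Δ2=01011 Δ3=01111 | 3Δ
t=19: Δ0=01111 Δ1=01110 | 1Δ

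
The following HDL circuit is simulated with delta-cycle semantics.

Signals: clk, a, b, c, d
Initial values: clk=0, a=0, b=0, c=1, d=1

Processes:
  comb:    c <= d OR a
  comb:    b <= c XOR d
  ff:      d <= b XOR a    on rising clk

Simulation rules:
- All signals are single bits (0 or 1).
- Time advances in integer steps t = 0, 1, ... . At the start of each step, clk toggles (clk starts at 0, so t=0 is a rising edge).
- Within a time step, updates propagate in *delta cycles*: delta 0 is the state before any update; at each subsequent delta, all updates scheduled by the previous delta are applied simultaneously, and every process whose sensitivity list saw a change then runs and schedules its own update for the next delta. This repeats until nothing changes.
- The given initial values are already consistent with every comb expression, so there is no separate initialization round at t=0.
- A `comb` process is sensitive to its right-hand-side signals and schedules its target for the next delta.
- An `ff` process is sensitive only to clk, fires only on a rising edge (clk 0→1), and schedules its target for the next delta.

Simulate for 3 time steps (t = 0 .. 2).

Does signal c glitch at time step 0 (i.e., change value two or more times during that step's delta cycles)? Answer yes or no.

no

t0.Δ0 a=0 d=1 b=0 c=1 clk=0
t0.Δ1 a=0 d=1 b=0 c=1 clk=1
t0.Δ2 a=0 d=0 b=0 c=1 clk=1
t0.Δ3 a=0 d=0 b=1 c=0 clk=1
t0.Δ4 a=0 d=0 b=0 c=0 clk=1
t1.Δ0 a=0 d=0 b=0 c=0 clk=1
t1.Δ1 a=0 d=0 b=0 c=0 clk=0
t2.Δ0 a=0 d=0 b=0 c=0 clk=0
t2.Δ1 a=0 d=0 b=0 c=0 clk=1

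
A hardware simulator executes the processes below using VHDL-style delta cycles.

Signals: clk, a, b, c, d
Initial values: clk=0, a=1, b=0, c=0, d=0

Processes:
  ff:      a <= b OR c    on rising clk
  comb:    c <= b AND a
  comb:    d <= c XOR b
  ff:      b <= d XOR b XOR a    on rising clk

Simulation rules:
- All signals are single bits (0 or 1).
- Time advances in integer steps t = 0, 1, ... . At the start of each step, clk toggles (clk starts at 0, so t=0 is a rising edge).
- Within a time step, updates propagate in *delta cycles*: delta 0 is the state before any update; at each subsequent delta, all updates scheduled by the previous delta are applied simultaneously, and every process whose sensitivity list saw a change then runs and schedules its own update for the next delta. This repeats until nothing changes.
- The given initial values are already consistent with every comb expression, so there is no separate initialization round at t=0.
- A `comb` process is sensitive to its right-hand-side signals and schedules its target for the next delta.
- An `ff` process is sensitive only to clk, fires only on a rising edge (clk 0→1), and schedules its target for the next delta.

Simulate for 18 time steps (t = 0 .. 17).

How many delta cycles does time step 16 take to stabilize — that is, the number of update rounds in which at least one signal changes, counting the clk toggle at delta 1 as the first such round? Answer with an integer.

3

[bits: c,d,clk,a,b]
t=0: Δ0=00010 Δ1=00110 Δ2=00101 Δ3=01101 | 3Δ
t=1: Δ0=01101 Δ1=01001 | 1Δ
t=2: Δ0=01001 Δ1=01101 Δ2=01110 Δ3=00110 | 3Δ
t=3: Δ0=00110 Δ1=00010 | 1Δ
t=4: Δ0=00010 Δ1=00110 Δ2=00101 Δ3=01101 | 3Δ
t=5: Δ0=01101 Δ1=01001 | 1Δ
t=6: Δ0=01001 Δ1=01101 Δ2=01110 Δ3=00110 | 3Δ
t=7: Δ0=00110 Δ1=00010 | 1Δ
t=8: Δ0=00010 Δ1=00110 Δ2=00101 Δ3=01101 | 3Δ
t=9: Δ0=01101 Δ1=01001 | 1Δ
t=10: Δ0=01001 Δ1=01101 Δ2=01110 Δ3=00110 | 3Δ
t=11: Δ0=00110 Δ1=00010 | 1Δ
t=12: Δ0=00010 Δ1=00110 Δ2=00101 Δ3=01101 | 3Δ
t=13: Δ0=01101 Δ1=01001 | 1Δ
t=14: Δ0=01001 Δ1=01101 Δ2=01110 Δ3=00110 | 3Δ
t=15: Δ0=00110 Δ1=00010 | 1Δ
t=16: Δ0=00010 Δ1=00110 Δ2=00101 Δ3=01101 | 3Δ
t=17: Δ0=01101 Δ1=01001 | 1Δ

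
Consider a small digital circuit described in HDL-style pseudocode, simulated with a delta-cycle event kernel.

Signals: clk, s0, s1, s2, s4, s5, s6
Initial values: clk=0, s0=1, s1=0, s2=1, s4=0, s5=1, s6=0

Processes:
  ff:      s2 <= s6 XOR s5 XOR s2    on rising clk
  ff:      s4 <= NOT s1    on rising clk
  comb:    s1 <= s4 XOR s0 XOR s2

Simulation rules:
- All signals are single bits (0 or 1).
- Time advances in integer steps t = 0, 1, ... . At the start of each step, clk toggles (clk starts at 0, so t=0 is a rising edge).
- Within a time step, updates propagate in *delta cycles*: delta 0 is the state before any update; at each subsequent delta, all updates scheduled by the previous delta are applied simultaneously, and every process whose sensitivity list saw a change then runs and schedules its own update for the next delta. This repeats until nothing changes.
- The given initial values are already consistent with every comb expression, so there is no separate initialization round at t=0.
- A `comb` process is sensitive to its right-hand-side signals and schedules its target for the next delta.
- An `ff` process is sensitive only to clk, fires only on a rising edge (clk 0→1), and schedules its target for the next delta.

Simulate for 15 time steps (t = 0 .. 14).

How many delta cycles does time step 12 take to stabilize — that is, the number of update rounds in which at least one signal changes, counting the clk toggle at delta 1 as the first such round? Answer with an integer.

2

t=0 Δ0: s6=0 s0=1 s2=1 clk=0 s4=0 s1=0 s5=1
  Δ1: clk:0→1
  Δ2: s2:1→0, s4:0→1
  (2Δ to stable)
t=1 Δ0: s6=0 s0=1 s2=0 clk=1 s4=1 s1=0 s5=1
  Δ1: clk:1→0
  (1Δ to stable)
t=2 Δ0: s6=0 s0=1 s2=0 clk=0 s4=1 s1=0 s5=1
  Δ1: clk:0→1
  Δ2: s2:0→1
  Δ3: s1:0→1
  (3Δ to stable)
t=3 Δ0: s6=0 s0=1 s2=1 clk=1 s4=1 s1=1 s5=1
  Δ1: clk:1→0
  (1Δ to stable)
t=4 Δ0: s6=0 s0=1 s2=1 clk=0 s4=1 s1=1 s5=1
  Δ1: clk:0→1
  Δ2: s2:1→0, s4:1→0
  (2Δ to stable)
t=5 Δ0: s6=0 s0=1 s2=0 clk=1 s4=0 s1=1 s5=1
  Δ1: clk:1→0
  (1Δ to stable)
t=6 Δ0: s6=0 s0=1 s2=0 clk=0 s4=0 s1=1 s5=1
  Δ1: clk:0→1
  Δ2: s2:0→1
  Δ3: s1:1→0
  (3Δ to stable)
t=7 Δ0: s6=0 s0=1 s2=1 clk=1 s4=0 s1=0 s5=1
  Δ1: clk:1→0
  (1Δ to stable)
t=8 Δ0: s6=0 s0=1 s2=1 clk=0 s4=0 s1=0 s5=1
  Δ1: clk:0→1
  Δ2: s2:1→0, s4:0→1
  (2Δ to stable)
t=9 Δ0: s6=0 s0=1 s2=0 clk=1 s4=1 s1=0 s5=1
  Δ1: clk:1→0
  (1Δ to stable)
t=10 Δ0: s6=0 s0=1 s2=0 clk=0 s4=1 s1=0 s5=1
  Δ1: clk:0→1
  Δ2: s2:0→1
  Δ3: s1:0→1
  (3Δ to stable)
t=11 Δ0: s6=0 s0=1 s2=1 clk=1 s4=1 s1=1 s5=1
  Δ1: clk:1→0
  (1Δ to stable)
t=12 Δ0: s6=0 s0=1 s2=1 clk=0 s4=1 s1=1 s5=1
  Δ1: clk:0→1
  Δ2: s2:1→0, s4:1→0
  (2Δ to stable)
t=13 Δ0: s6=0 s0=1 s2=0 clk=1 s4=0 s1=1 s5=1
  Δ1: clk:1→0
  (1Δ to stable)
t=14 Δ0: s6=0 s0=1 s2=0 clk=0 s4=0 s1=1 s5=1
  Δ1: clk:0→1
  Δ2: s2:0→1
  Δ3: s1:1→0
  (3Δ to stable)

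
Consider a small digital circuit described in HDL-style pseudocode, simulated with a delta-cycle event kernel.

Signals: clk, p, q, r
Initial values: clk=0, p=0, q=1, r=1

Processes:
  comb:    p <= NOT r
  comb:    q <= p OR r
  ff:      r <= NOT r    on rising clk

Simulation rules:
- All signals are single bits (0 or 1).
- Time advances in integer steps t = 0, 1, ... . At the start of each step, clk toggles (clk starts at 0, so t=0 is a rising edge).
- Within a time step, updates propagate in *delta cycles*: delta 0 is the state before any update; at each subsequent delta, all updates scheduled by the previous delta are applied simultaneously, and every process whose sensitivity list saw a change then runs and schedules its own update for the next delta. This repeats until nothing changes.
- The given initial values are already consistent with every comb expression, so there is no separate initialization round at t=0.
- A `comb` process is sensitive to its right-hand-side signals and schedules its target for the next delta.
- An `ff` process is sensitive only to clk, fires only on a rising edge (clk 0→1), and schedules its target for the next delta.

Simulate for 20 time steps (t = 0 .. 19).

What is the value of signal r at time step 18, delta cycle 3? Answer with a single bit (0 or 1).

1

t0.Δ0 clk=0 r=1 p=0 q=1
t0.Δ1 clk=1 r=1 p=0 q=1
t0.Δ2 clk=1 r=0 p=0 q=1
t0.Δ3 clk=1 r=0 p=1 q=0
t0.Δ4 clk=1 r=0 p=1 q=1
t1.Δ0 clk=1 r=0 p=1 q=1
t1.Δ1 clk=0 r=0 p=1 q=1
t2.Δ0 clk=0 r=0 p=1 q=1
t2.Δ1 clk=1 r=0 p=1 q=1
t2.Δ2 clk=1 r=1 p=1 q=1
t2.Δ3 clk=1 r=1 p=0 q=1
t3.Δ0 clk=1 r=1 p=0 q=1
t3.Δ1 clk=0 r=1 p=0 q=1
t4.Δ0 clk=0 r=1 p=0 q=1
t4.Δ1 clk=1 r=1 p=0 q=1
t4.Δ2 clk=1 r=0 p=0 q=1
t4.Δ3 clk=1 r=0 p=1 q=0
t4.Δ4 clk=1 r=0 p=1 q=1
t5.Δ0 clk=1 r=0 p=1 q=1
t5.Δ1 clk=0 r=0 p=1 q=1
t6.Δ0 clk=0 r=0 p=1 q=1
t6.Δ1 clk=1 r=0 p=1 q=1
t6.Δ2 clk=1 r=1 p=1 q=1
t6.Δ3 clk=1 r=1 p=0 q=1
t7.Δ0 clk=1 r=1 p=0 q=1
t7.Δ1 clk=0 r=1 p=0 q=1
t8.Δ0 clk=0 r=1 p=0 q=1
t8.Δ1 clk=1 r=1 p=0 q=1
t8.Δ2 clk=1 r=0 p=0 q=1
t8.Δ3 clk=1 r=0 p=1 q=0
t8.Δ4 clk=1 r=0 p=1 q=1
t9.Δ0 clk=1 r=0 p=1 q=1
t9.Δ1 clk=0 r=0 p=1 q=1
t10.Δ0 clk=0 r=0 p=1 q=1
t10.Δ1 clk=1 r=0 p=1 q=1
t10.Δ2 clk=1 r=1 p=1 q=1
t10.Δ3 clk=1 r=1 p=0 q=1
t11.Δ0 clk=1 r=1 p=0 q=1
t11.Δ1 clk=0 r=1 p=0 q=1
t12.Δ0 clk=0 r=1 p=0 q=1
t12.Δ1 clk=1 r=1 p=0 q=1
t12.Δ2 clk=1 r=0 p=0 q=1
t12.Δ3 clk=1 r=0 p=1 q=0
t12.Δ4 clk=1 r=0 p=1 q=1
t13.Δ0 clk=1 r=0 p=1 q=1
t13.Δ1 clk=0 r=0 p=1 q=1
t14.Δ0 clk=0 r=0 p=1 q=1
t14.Δ1 clk=1 r=0 p=1 q=1
t14.Δ2 clk=1 r=1 p=1 q=1
t14.Δ3 clk=1 r=1 p=0 q=1
t15.Δ0 clk=1 r=1 p=0 q=1
t15.Δ1 clk=0 r=1 p=0 q=1
t16.Δ0 clk=0 r=1 p=0 q=1
t16.Δ1 clk=1 r=1 p=0 q=1
t16.Δ2 clk=1 r=0 p=0 q=1
t16.Δ3 clk=1 r=0 p=1 q=0
t16.Δ4 clk=1 r=0 p=1 q=1
t17.Δ0 clk=1 r=0 p=1 q=1
t17.Δ1 clk=0 r=0 p=1 q=1
t18.Δ0 clk=0 r=0 p=1 q=1
t18.Δ1 clk=1 r=0 p=1 q=1
t18.Δ2 clk=1 r=1 p=1 q=1
t18.Δ3 clk=1 r=1 p=0 q=1
t19.Δ0 clk=1 r=1 p=0 q=1
t19.Δ1 clk=0 r=1 p=0 q=1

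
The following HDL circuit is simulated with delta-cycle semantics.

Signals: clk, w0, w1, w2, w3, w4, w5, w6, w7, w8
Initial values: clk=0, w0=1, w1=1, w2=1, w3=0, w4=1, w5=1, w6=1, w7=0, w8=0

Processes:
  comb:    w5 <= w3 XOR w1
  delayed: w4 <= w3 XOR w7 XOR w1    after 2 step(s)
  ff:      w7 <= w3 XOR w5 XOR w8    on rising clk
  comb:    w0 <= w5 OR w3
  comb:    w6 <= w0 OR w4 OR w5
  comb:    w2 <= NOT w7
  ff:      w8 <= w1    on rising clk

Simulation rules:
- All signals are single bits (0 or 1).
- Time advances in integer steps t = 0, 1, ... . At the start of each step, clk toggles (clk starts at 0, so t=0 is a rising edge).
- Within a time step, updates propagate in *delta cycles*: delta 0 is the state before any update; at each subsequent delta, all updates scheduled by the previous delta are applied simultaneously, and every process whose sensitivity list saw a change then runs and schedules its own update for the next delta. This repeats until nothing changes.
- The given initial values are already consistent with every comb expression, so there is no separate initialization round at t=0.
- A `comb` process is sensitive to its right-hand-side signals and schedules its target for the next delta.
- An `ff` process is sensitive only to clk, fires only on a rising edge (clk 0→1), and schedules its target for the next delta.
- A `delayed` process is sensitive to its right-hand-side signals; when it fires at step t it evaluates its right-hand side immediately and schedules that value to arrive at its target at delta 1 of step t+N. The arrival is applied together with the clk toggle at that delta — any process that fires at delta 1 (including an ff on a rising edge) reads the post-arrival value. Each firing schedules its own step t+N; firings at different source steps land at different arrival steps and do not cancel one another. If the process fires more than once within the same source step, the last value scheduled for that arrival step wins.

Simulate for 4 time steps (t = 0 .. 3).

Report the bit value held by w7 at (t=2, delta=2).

[bits: w0,w4,w8,w1,w5,w7,w3,clk,w2,w6]
t=0: Δ0=1101100011 Δ1=1101100111 Δ2=1111110111 Δ3=1111110101 | 3Δ
t=1: Δ0=1111110101 Δ1=1111110001 | 1Δ
t=2: Δ0=1111110001 Δ1=1011110101 Δ2=1011100101 Δ3=1011100111 | 3Δ
t=3: Δ0=1011100111 Δ1=1011100011 | 1Δ

0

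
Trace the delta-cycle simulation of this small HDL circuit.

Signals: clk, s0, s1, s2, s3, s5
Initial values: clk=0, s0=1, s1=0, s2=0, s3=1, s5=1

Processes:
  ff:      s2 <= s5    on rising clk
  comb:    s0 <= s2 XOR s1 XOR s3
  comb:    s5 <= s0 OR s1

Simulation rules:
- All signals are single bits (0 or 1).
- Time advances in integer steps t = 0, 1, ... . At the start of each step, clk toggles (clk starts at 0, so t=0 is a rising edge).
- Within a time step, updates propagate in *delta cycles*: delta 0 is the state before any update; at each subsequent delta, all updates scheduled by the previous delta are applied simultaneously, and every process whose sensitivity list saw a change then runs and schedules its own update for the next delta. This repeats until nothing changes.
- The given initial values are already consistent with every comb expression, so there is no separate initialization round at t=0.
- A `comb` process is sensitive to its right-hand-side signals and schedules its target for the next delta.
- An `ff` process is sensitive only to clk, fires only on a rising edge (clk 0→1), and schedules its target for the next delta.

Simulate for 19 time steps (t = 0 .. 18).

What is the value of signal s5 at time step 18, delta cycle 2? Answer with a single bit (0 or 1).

t=0 Δ0: s2=0 s0=1 clk=0 s5=1 s1=0 s3=1
  Δ1: clk:0→1
  Δ2: s2:0→1
  Δ3: s0:1→0
  Δ4: s5:1→0
  (4Δ to stable)
t=1 Δ0: s2=1 s0=0 clk=1 s5=0 s1=0 s3=1
  Δ1: clk:1→0
  (1Δ to stable)
t=2 Δ0: s2=1 s0=0 clk=0 s5=0 s1=0 s3=1
  Δ1: clk:0→1
  Δ2: s2:1→0
  Δ3: s0:0→1
  Δ4: s5:0→1
  (4Δ to stable)
t=3 Δ0: s2=0 s0=1 clk=1 s5=1 s1=0 s3=1
  Δ1: clk:1→0
  (1Δ to stable)
t=4 Δ0: s2=0 s0=1 clk=0 s5=1 s1=0 s3=1
  Δ1: clk:0→1
  Δ2: s2:0→1
  Δ3: s0:1→0
  Δ4: s5:1→0
  (4Δ to stable)
t=5 Δ0: s2=1 s0=0 clk=1 s5=0 s1=0 s3=1
  Δ1: clk:1→0
  (1Δ to stable)
t=6 Δ0: s2=1 s0=0 clk=0 s5=0 s1=0 s3=1
  Δ1: clk:0→1
  Δ2: s2:1→0
  Δ3: s0:0→1
  Δ4: s5:0→1
  (4Δ to stable)
t=7 Δ0: s2=0 s0=1 clk=1 s5=1 s1=0 s3=1
  Δ1: clk:1→0
  (1Δ to stable)
t=8 Δ0: s2=0 s0=1 clk=0 s5=1 s1=0 s3=1
  Δ1: clk:0→1
  Δ2: s2:0→1
  Δ3: s0:1→0
  Δ4: s5:1→0
  (4Δ to stable)
t=9 Δ0: s2=1 s0=0 clk=1 s5=0 s1=0 s3=1
  Δ1: clk:1→0
  (1Δ to stable)
t=10 Δ0: s2=1 s0=0 clk=0 s5=0 s1=0 s3=1
  Δ1: clk:0→1
  Δ2: s2:1→0
  Δ3: s0:0→1
  Δ4: s5:0→1
  (4Δ to stable)
t=11 Δ0: s2=0 s0=1 clk=1 s5=1 s1=0 s3=1
  Δ1: clk:1→0
  (1Δ to stable)
t=12 Δ0: s2=0 s0=1 clk=0 s5=1 s1=0 s3=1
  Δ1: clk:0→1
  Δ2: s2:0→1
  Δ3: s0:1→0
  Δ4: s5:1→0
  (4Δ to stable)
t=13 Δ0: s2=1 s0=0 clk=1 s5=0 s1=0 s3=1
  Δ1: clk:1→0
  (1Δ to stable)
t=14 Δ0: s2=1 s0=0 clk=0 s5=0 s1=0 s3=1
  Δ1: clk:0→1
  Δ2: s2:1→0
  Δ3: s0:0→1
  Δ4: s5:0→1
  (4Δ to stable)
t=15 Δ0: s2=0 s0=1 clk=1 s5=1 s1=0 s3=1
  Δ1: clk:1→0
  (1Δ to stable)
t=16 Δ0: s2=0 s0=1 clk=0 s5=1 s1=0 s3=1
  Δ1: clk:0→1
  Δ2: s2:0→1
  Δ3: s0:1→0
  Δ4: s5:1→0
  (4Δ to stable)
t=17 Δ0: s2=1 s0=0 clk=1 s5=0 s1=0 s3=1
  Δ1: clk:1→0
  (1Δ to stable)
t=18 Δ0: s2=1 s0=0 clk=0 s5=0 s1=0 s3=1
  Δ1: clk:0→1
  Δ2: s2:1→0
  Δ3: s0:0→1
  Δ4: s5:0→1
  (4Δ to stable)

0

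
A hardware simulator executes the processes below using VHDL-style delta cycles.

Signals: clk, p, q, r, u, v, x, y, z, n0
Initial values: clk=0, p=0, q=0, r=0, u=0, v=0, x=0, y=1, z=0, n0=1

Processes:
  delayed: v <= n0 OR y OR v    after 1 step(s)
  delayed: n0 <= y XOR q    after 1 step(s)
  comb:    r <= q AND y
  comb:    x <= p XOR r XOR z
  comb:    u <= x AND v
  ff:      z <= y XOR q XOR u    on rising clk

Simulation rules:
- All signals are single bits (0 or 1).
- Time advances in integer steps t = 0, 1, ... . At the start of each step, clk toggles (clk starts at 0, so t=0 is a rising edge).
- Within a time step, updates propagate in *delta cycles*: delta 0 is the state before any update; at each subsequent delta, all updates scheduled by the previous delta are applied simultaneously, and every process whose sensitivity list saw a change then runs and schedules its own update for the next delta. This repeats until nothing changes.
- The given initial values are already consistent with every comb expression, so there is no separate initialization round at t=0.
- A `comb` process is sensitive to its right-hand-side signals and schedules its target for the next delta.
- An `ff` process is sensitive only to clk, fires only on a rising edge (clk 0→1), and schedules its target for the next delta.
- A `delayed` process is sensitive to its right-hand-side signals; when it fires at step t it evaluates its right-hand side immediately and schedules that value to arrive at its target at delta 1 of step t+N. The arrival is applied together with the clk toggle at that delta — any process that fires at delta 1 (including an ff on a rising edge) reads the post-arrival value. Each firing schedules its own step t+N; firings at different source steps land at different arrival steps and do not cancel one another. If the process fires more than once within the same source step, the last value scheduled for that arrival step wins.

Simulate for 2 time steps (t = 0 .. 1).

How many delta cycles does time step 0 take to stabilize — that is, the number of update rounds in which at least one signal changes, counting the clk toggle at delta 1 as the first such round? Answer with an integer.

t0.Δ0 x=0 u=0 p=0 n0=1 q=0 r=0 clk=0 z=0 v=0 y=1
t0.Δ1 x=0 u=0 p=0 n0=1 q=0 r=0 clk=1 z=0 v=0 y=1
t0.Δ2 x=0 u=0 p=0 n0=1 q=0 r=0 clk=1 z=1 v=0 y=1
t0.Δ3 x=1 u=0 p=0 n0=1 q=0 r=0 clk=1 z=1 v=0 y=1
t1.Δ0 x=1 u=0 p=0 n0=1 q=0 r=0 clk=1 z=1 v=0 y=1
t1.Δ1 x=1 u=0 p=0 n0=1 q=0 r=0 clk=0 z=1 v=0 y=1

3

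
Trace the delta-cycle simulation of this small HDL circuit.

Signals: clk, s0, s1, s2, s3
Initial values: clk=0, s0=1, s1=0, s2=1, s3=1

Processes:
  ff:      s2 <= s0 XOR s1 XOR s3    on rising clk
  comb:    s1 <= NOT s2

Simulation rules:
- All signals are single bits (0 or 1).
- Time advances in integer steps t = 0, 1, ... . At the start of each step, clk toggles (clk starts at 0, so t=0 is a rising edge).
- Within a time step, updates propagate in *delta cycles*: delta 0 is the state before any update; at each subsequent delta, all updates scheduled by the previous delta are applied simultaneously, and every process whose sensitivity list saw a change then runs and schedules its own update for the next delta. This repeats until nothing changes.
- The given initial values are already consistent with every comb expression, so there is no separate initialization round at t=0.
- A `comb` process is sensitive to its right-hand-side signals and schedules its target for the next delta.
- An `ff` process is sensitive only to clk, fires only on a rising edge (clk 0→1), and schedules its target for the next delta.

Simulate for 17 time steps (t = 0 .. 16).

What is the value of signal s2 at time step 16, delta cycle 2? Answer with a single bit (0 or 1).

0

[bits: s0,s3,clk,s2,s1]
t=0: Δ0=11010 Δ1=11110 Δ2=11100 Δ3=11101 | 3Δ
t=1: Δ0=11101 Δ1=11001 | 1Δ
t=2: Δ0=11001 Δ1=11101 Δ2=11111 Δ3=11110 | 3Δ
t=3: Δ0=11110 Δ1=11010 | 1Δ
t=4: Δ0=11010 Δ1=11110 Δ2=11100 Δ3=11101 | 3Δ
t=5: Δ0=11101 Δ1=11001 | 1Δ
t=6: Δ0=11001 Δ1=11101 Δ2=11111 Δ3=11110 | 3Δ
t=7: Δ0=11110 Δ1=11010 | 1Δ
t=8: Δ0=11010 Δ1=11110 Δ2=11100 Δ3=11101 | 3Δ
t=9: Δ0=11101 Δ1=11001 | 1Δ
t=10: Δ0=11001 Δ1=11101 Δ2=11111 Δ3=11110 | 3Δ
t=11: Δ0=11110 Δ1=11010 | 1Δ
t=12: Δ0=11010 Δ1=11110 Δ2=11100 Δ3=11101 | 3Δ
t=13: Δ0=11101 Δ1=11001 | 1Δ
t=14: Δ0=11001 Δ1=11101 Δ2=11111 Δ3=11110 | 3Δ
t=15: Δ0=11110 Δ1=11010 | 1Δ
t=16: Δ0=11010 Δ1=11110 Δ2=11100 Δ3=11101 | 3Δ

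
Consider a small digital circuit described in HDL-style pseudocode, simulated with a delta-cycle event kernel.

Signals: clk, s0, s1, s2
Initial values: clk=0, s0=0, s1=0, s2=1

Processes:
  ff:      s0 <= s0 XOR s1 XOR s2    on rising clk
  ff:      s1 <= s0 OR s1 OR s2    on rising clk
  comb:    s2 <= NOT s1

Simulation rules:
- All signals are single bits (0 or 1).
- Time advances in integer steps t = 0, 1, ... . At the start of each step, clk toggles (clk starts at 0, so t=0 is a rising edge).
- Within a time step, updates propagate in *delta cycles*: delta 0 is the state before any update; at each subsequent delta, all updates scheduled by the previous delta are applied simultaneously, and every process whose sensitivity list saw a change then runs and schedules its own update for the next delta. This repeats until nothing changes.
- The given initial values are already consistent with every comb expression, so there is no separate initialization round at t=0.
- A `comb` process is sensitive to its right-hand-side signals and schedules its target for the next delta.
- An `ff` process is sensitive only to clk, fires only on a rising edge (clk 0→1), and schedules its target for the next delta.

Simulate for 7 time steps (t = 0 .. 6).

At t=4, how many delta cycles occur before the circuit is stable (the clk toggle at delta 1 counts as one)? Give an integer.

2

[bits: s2,s0,s1,clk]
t=0: Δ0=1000 Δ1=1001 Δ2=1111 Δ3=0111 | 3Δ
t=1: Δ0=0111 Δ1=0110 | 1Δ
t=2: Δ0=0110 Δ1=0111 Δ2=0011 | 2Δ
t=3: Δ0=0011 Δ1=0010 | 1Δ
t=4: Δ0=0010 Δ1=0011 Δ2=0111 | 2Δ
t=5: Δ0=0111 Δ1=0110 | 1Δ
t=6: Δ0=0110 Δ1=0111 Δ2=0011 | 2Δ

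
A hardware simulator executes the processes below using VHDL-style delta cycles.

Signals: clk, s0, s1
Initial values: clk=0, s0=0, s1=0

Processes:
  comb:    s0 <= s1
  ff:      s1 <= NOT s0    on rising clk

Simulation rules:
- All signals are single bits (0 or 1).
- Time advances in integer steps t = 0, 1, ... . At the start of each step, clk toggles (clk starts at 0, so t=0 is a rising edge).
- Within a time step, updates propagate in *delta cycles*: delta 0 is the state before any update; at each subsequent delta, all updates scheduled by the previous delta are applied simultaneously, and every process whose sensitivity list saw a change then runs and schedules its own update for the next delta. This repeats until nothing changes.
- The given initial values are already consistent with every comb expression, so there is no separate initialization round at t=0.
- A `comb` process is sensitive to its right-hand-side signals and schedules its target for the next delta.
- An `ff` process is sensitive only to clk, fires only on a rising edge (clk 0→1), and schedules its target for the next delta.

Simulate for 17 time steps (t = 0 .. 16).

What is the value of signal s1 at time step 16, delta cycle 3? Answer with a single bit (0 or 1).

[bits: clk,s0,s1]
t=0: Δ0=000 Δ1=100 Δ2=101 Δ3=111 | 3Δ
t=1: Δ0=111 Δ1=011 | 1Δ
t=2: Δ0=011 Δ1=111 Δ2=110 Δ3=100 | 3Δ
t=3: Δ0=100 Δ1=000 | 1Δ
t=4: Δ0=000 Δ1=100 Δ2=101 Δ3=111 | 3Δ
t=5: Δ0=111 Δ1=011 | 1Δ
t=6: Δ0=011 Δ1=111 Δ2=110 Δ3=100 | 3Δ
t=7: Δ0=100 Δ1=000 | 1Δ
t=8: Δ0=000 Δ1=100 Δ2=101 Δ3=111 | 3Δ
t=9: Δ0=111 Δ1=011 | 1Δ
t=10: Δ0=011 Δ1=111 Δ2=110 Δ3=100 | 3Δ
t=11: Δ0=100 Δ1=000 | 1Δ
t=12: Δ0=000 Δ1=100 Δ2=101 Δ3=111 | 3Δ
t=13: Δ0=111 Δ1=011 | 1Δ
t=14: Δ0=011 Δ1=111 Δ2=110 Δ3=100 | 3Δ
t=15: Δ0=100 Δ1=000 | 1Δ
t=16: Δ0=000 Δ1=100 Δ2=101 Δ3=111 | 3Δ

1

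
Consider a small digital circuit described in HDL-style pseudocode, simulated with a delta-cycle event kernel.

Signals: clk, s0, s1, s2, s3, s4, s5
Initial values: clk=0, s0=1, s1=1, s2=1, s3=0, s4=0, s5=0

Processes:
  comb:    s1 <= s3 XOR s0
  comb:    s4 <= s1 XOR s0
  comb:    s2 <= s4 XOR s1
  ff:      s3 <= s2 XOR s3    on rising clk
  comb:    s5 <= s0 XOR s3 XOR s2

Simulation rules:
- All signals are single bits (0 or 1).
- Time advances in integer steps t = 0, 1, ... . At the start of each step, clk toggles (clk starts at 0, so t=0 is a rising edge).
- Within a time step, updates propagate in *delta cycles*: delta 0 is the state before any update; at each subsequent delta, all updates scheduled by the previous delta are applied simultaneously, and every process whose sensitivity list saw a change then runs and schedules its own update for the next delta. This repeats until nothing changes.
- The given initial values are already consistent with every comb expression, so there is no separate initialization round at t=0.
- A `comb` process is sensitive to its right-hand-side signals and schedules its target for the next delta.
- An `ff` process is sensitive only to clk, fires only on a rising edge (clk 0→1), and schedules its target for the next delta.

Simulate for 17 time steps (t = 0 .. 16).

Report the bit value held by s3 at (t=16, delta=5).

t=0 Δ0: s5=0 clk=0 s4=0 s0=1 s2=1 s3=0 s1=1
  Δ1: clk:0→1
  Δ2: s3:0→1
  Δ3: s5:0→1, s1:1→0
  Δ4: s4:0→1, s2:1→0
  Δ5: s5:1→0, s2:0→1
  Δ6: s5:0→1
  (6Δ to stable)
t=1 Δ0: s5=1 clk=1 s4=1 s0=1 s2=1 s3=1 s1=0
  Δ1: clk:1→0
  (1Δ to stable)
t=2 Δ0: s5=1 clk=0 s4=1 s0=1 s2=1 s3=1 s1=0
  Δ1: clk:0→1
  Δ2: s3:1→0
  Δ3: s5:1→0, s1:0→1
  Δ4: s4:1→0, s2:1→0
  Δ5: s5:0→1, s2:0→1
  Δ6: s5:1→0
  (6Δ to stable)
t=3 Δ0: s5=0 clk=1 s4=0 s0=1 s2=1 s3=0 s1=1
  Δ1: clk:1→0
  (1Δ to stable)
t=4 Δ0: s5=0 clk=0 s4=0 s0=1 s2=1 s3=0 s1=1
  Δ1: clk:0→1
  Δ2: s3:0→1
  Δ3: s5:0→1, s1:1→0
  Δ4: s4:0→1, s2:1→0
  Δ5: s5:1→0, s2:0→1
  Δ6: s5:0→1
  (6Δ to stable)
t=5 Δ0: s5=1 clk=1 s4=1 s0=1 s2=1 s3=1 s1=0
  Δ1: clk:1→0
  (1Δ to stable)
t=6 Δ0: s5=1 clk=0 s4=1 s0=1 s2=1 s3=1 s1=0
  Δ1: clk:0→1
  Δ2: s3:1→0
  Δ3: s5:1→0, s1:0→1
  Δ4: s4:1→0, s2:1→0
  Δ5: s5:0→1, s2:0→1
  Δ6: s5:1→0
  (6Δ to stable)
t=7 Δ0: s5=0 clk=1 s4=0 s0=1 s2=1 s3=0 s1=1
  Δ1: clk:1→0
  (1Δ to stable)
t=8 Δ0: s5=0 clk=0 s4=0 s0=1 s2=1 s3=0 s1=1
  Δ1: clk:0→1
  Δ2: s3:0→1
  Δ3: s5:0→1, s1:1→0
  Δ4: s4:0→1, s2:1→0
  Δ5: s5:1→0, s2:0→1
  Δ6: s5:0→1
  (6Δ to stable)
t=9 Δ0: s5=1 clk=1 s4=1 s0=1 s2=1 s3=1 s1=0
  Δ1: clk:1→0
  (1Δ to stable)
t=10 Δ0: s5=1 clk=0 s4=1 s0=1 s2=1 s3=1 s1=0
  Δ1: clk:0→1
  Δ2: s3:1→0
  Δ3: s5:1→0, s1:0→1
  Δ4: s4:1→0, s2:1→0
  Δ5: s5:0→1, s2:0→1
  Δ6: s5:1→0
  (6Δ to stable)
t=11 Δ0: s5=0 clk=1 s4=0 s0=1 s2=1 s3=0 s1=1
  Δ1: clk:1→0
  (1Δ to stable)
t=12 Δ0: s5=0 clk=0 s4=0 s0=1 s2=1 s3=0 s1=1
  Δ1: clk:0→1
  Δ2: s3:0→1
  Δ3: s5:0→1, s1:1→0
  Δ4: s4:0→1, s2:1→0
  Δ5: s5:1→0, s2:0→1
  Δ6: s5:0→1
  (6Δ to stable)
t=13 Δ0: s5=1 clk=1 s4=1 s0=1 s2=1 s3=1 s1=0
  Δ1: clk:1→0
  (1Δ to stable)
t=14 Δ0: s5=1 clk=0 s4=1 s0=1 s2=1 s3=1 s1=0
  Δ1: clk:0→1
  Δ2: s3:1→0
  Δ3: s5:1→0, s1:0→1
  Δ4: s4:1→0, s2:1→0
  Δ5: s5:0→1, s2:0→1
  Δ6: s5:1→0
  (6Δ to stable)
t=15 Δ0: s5=0 clk=1 s4=0 s0=1 s2=1 s3=0 s1=1
  Δ1: clk:1→0
  (1Δ to stable)
t=16 Δ0: s5=0 clk=0 s4=0 s0=1 s2=1 s3=0 s1=1
  Δ1: clk:0→1
  Δ2: s3:0→1
  Δ3: s5:0→1, s1:1→0
  Δ4: s4:0→1, s2:1→0
  Δ5: s5:1→0, s2:0→1
  Δ6: s5:0→1
  (6Δ to stable)

1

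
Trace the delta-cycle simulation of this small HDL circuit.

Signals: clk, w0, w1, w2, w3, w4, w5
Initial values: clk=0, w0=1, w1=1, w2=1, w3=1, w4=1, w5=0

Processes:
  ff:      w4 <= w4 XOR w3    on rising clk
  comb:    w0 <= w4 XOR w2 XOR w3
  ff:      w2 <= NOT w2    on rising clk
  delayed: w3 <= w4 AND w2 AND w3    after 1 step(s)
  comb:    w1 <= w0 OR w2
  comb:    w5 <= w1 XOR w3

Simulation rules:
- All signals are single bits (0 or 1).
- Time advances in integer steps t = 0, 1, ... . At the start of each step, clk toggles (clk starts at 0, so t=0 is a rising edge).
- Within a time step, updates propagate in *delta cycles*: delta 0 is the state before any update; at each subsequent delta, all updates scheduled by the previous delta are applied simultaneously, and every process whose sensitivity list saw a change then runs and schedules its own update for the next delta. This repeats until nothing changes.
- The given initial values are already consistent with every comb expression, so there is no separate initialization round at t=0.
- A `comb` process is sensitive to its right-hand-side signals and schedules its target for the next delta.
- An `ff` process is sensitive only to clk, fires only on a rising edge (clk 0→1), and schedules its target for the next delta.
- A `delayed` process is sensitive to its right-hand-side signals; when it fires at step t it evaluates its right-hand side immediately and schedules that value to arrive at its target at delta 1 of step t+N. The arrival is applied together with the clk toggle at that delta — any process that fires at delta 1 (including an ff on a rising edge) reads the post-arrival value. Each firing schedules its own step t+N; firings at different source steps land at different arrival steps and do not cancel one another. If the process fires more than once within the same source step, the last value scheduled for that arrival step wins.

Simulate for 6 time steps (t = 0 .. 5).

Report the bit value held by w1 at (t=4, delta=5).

[bits: w5,w4,w0,w1,w3,w2,clk]
t=0: Δ0=0111110 Δ1=0111111 Δ2=0011101 | 2Δ
t=1: Δ0=0011101 Δ1=0011000 Δ2=1001000 Δ3=1000000 Δ4=0000000 | 4Δ
t=2: Δ0=0000000 Δ1=0000001 Δ2=0000011 Δ3=0011011 Δ4=1011011 | 4Δ
t=3: Δ0=1011011 Δ1=1011010 | 1Δ
t=4: Δ0=1011010 Δ1=1011011 Δ2=1011001 Δ3=1001001 Δ4=1000001 Δ5=0000001 | 5Δ
t=5: Δ0=0000001 Δ1=0000000 | 1Δ

0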